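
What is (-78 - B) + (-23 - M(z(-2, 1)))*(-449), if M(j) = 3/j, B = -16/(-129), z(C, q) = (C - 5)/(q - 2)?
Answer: 9428498/903 ≈ 10441.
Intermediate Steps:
z(C, q) = (-5 + C)/(-2 + q)
B = 16/129 (B = -16*(-1/129) = 16/129 ≈ 0.12403)
(-78 - B) + (-23 - M(z(-2, 1)))*(-449) = (-78 - 1*16/129) + (-23 - 3/((-5 - 2)/(-2 + 1)))*(-449) = (-78 - 16/129) + (-23 - 3/(-7/(-1)))*(-449) = -10078/129 + (-23 - 3/((-1*(-7))))*(-449) = -10078/129 + (-23 - 3/7)*(-449) = -10078/129 - 164/7*(-449) = -10078/129 + 73636/7 = 9428498/903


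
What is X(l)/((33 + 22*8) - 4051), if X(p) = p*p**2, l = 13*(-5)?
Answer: 274625/3842 ≈ 71.480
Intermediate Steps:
l = -65
X(p) = p**3
X(l)/((33 + 22*8) - 4051) = (-65)**3/((33 + 22*8) - 4051) = -274625/((33 + 176) - 4051) = -274625/(209 - 4051) = -274625/(-3842) = -274625*(-1/3842) = 274625/3842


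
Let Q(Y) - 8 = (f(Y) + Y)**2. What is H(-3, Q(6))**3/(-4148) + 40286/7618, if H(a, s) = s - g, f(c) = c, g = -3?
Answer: -14100686711/15799732 ≈ -892.46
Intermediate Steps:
Q(Y) = 8 + 4*Y**2 (Q(Y) = 8 + (Y + Y)**2 = 8 + (2*Y)**2 = 8 + 4*Y**2)
H(a, s) = 3 + s (H(a, s) = s - 1*(-3) = s + 3 = 3 + s)
H(-3, Q(6))**3/(-4148) + 40286/7618 = (3 + (8 + 4*6**2))**3/(-4148) + 40286/7618 = (3 + (8 + 4*36))**3*(-1/4148) + 40286*(1/7618) = (3 + (8 + 144))**3*(-1/4148) + 20143/3809 = (3 + 152)**3*(-1/4148) + 20143/3809 = 155**3*(-1/4148) + 20143/3809 = 3723875*(-1/4148) + 20143/3809 = -3723875/4148 + 20143/3809 = -14100686711/15799732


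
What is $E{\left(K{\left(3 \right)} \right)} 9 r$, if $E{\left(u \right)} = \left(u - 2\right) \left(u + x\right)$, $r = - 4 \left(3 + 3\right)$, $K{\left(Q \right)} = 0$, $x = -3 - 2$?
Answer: $-2160$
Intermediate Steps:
$x = -5$
$r = -24$ ($r = \left(-4\right) 6 = -24$)
$E{\left(u \right)} = \left(-5 + u\right) \left(-2 + u\right)$ ($E{\left(u \right)} = \left(u - 2\right) \left(u - 5\right) = \left(-2 + u\right) \left(-5 + u\right) = \left(-5 + u\right) \left(-2 + u\right)$)
$E{\left(K{\left(3 \right)} \right)} 9 r = \left(10 + 0^{2} - 0\right) 9 \left(-24\right) = \left(10 + 0 + 0\right) 9 \left(-24\right) = 10 \cdot 9 \left(-24\right) = 90 \left(-24\right) = -2160$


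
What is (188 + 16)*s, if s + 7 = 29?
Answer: 4488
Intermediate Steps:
s = 22 (s = -7 + 29 = 22)
(188 + 16)*s = (188 + 16)*22 = 204*22 = 4488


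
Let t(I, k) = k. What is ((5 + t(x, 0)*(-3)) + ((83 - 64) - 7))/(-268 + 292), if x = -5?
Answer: 17/24 ≈ 0.70833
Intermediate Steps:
((5 + t(x, 0)*(-3)) + ((83 - 64) - 7))/(-268 + 292) = ((5 + 0*(-3)) + ((83 - 64) - 7))/(-268 + 292) = ((5 + 0) + (19 - 7))/24 = (5 + 12)*(1/24) = 17*(1/24) = 17/24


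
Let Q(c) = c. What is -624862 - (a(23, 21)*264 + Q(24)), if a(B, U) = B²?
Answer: -764542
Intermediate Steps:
-624862 - (a(23, 21)*264 + Q(24)) = -624862 - (23²*264 + 24) = -624862 - (529*264 + 24) = -624862 - (139656 + 24) = -624862 - 1*139680 = -624862 - 139680 = -764542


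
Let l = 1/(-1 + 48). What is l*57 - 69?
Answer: -3186/47 ≈ -67.787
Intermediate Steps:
l = 1/47 ≈ 0.021277
l*57 - 69 = (1/47)*57 - 69 = 57/47 - 69 = -3186/47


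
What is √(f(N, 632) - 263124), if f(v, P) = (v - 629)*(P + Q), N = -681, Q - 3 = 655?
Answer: 16*I*√7629 ≈ 1397.5*I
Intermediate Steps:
Q = 658 (Q = 3 + 655 = 658)
f(v, P) = (-629 + v)*(658 + P) (f(v, P) = (v - 629)*(P + 658) = (-629 + v)*(658 + P))
√(f(N, 632) - 263124) = √((-413882 - 629*632 + 658*(-681) + 632*(-681)) - 263124) = √((-413882 - 397528 - 448098 - 430392) - 263124) = √(-1689900 - 263124) = √(-1953024) = 16*I*√7629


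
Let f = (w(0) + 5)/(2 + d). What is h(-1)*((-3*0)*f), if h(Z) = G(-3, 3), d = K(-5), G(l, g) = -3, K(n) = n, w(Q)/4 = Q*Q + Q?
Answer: 0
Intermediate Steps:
w(Q) = 4*Q + 4*Q² (w(Q) = 4*(Q*Q + Q) = 4*(Q² + Q) = 4*(Q + Q²) = 4*Q + 4*Q²)
d = -5
h(Z) = -3
f = -5/3 (f = (4*0*(1 + 0) + 5)/(2 - 5) = (4*0*1 + 5)/(-3) = (0 + 5)*(-⅓) = 5*(-⅓) = -5/3 ≈ -1.6667)
h(-1)*((-3*0)*f) = -3*(-3*0)*(-5)/3 = -0*(-5)/3 = -3*0 = 0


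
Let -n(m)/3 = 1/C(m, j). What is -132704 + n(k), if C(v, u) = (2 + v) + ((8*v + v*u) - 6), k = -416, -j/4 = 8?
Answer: -423060353/3188 ≈ -1.3270e+5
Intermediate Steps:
j = -32 (j = -4*8 = -32)
C(v, u) = -4 + 9*v + u*v (C(v, u) = (2 + v) + ((8*v + u*v) - 6) = (2 + v) + (-6 + 8*v + u*v) = -4 + 9*v + u*v)
n(m) = -3/(-4 - 23*m) (n(m) = -3/(-4 + 9*m - 32*m) = -3/(-4 - 23*m))
-132704 + n(k) = -132704 + 3/(4 + 23*(-416)) = -132704 + 3/(4 - 9568) = -132704 + 3/(-9564) = -132704 + 3*(-1/9564) = -132704 - 1/3188 = -423060353/3188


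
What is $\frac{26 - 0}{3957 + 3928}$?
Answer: $\frac{26}{7885} \approx 0.0032974$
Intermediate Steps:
$\frac{26 - 0}{3957 + 3928} = \frac{26 + 0}{7885} = 26 \cdot \frac{1}{7885} = \frac{26}{7885}$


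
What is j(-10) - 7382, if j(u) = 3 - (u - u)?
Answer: -7379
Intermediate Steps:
j(u) = 3 (j(u) = 3 - 1*0 = 3 + 0 = 3)
j(-10) - 7382 = 3 - 7382 = -7379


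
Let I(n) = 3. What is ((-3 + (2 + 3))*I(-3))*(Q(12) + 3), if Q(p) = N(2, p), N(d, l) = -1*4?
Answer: -6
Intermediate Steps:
N(d, l) = -4
Q(p) = -4
((-3 + (2 + 3))*I(-3))*(Q(12) + 3) = ((-3 + (2 + 3))*3)*(-4 + 3) = ((-3 + 5)*3)*(-1) = (2*3)*(-1) = 6*(-1) = -6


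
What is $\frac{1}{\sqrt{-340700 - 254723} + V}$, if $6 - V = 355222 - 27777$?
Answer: $- \frac{327439}{107216894144} - \frac{i \sqrt{595423}}{107216894144} \approx -3.054 \cdot 10^{-6} - 7.197 \cdot 10^{-9} i$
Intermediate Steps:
$V = -327439$ ($V = 6 - \left(355222 - 27777\right) = 6 - 327445 = -327439$)
$\frac{1}{\sqrt{-340700 - 254723} + V} = \frac{1}{\sqrt{-340700 - 254723} - 327439} = \frac{1}{\sqrt{-595423} - 327439} = \frac{1}{i \sqrt{595423} - 327439} = \frac{1}{-327439 + i \sqrt{595423}}$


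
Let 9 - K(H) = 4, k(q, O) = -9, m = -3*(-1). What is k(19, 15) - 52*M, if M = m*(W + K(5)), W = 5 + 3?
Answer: -2037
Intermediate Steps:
m = 3
K(H) = 5 (K(H) = 9 - 1*4 = 9 - 4 = 5)
W = 8
M = 39 (M = 3*(8 + 5) = 3*13 = 39)
k(19, 15) - 52*M = -9 - 52*39 = -9 - 2028 = -2037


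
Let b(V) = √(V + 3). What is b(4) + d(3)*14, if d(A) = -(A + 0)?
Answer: -42 + √7 ≈ -39.354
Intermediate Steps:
b(V) = √(3 + V)
d(A) = -A
b(4) + d(3)*14 = √(3 + 4) - 1*3*14 = √7 - 3*14 = √7 - 42 = -42 + √7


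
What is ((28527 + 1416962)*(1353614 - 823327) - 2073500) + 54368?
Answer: 766522006211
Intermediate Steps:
((28527 + 1416962)*(1353614 - 823327) - 2073500) + 54368 = (1445489*530287 - 2073500) + 54368 = (766524025343 - 2073500) + 54368 = 766521951843 + 54368 = 766522006211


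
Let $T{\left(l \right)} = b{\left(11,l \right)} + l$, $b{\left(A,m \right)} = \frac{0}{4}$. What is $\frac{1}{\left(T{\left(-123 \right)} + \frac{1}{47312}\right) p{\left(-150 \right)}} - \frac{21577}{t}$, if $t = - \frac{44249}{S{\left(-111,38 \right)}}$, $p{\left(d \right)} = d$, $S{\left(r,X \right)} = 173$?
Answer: $\frac{1629202437269969}{19312614328125} \approx 84.359$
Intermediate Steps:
$b{\left(A,m \right)} = 0$ ($b{\left(A,m \right)} = 0 \cdot \frac{1}{4} = 0$)
$T{\left(l \right)} = l$ ($T{\left(l \right)} = 0 + l = l$)
$t = - \frac{44249}{173} \approx -255.77$
$\frac{1}{\left(T{\left(-123 \right)} + \frac{1}{47312}\right) p{\left(-150 \right)}} - \frac{21577}{t} = \frac{1}{\left(-123 + \frac{1}{47312}\right) \left(-150\right)} - \frac{21577}{- \frac{44249}{173}} = \frac{1}{-123 + \frac{1}{47312}} \left(- \frac{1}{150}\right) - - \frac{3732821}{44249} = \frac{1}{- \frac{5819375}{47312}} \left(- \frac{1}{150}\right) + \frac{3732821}{44249} = \left(- \frac{47312}{5819375}\right) \left(- \frac{1}{150}\right) + \frac{3732821}{44249} = \frac{23656}{436453125} + \frac{3732821}{44249} = \frac{1629202437269969}{19312614328125}$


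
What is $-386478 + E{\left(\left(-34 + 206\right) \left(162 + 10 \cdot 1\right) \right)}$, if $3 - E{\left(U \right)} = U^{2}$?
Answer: $-875599531$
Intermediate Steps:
$E{\left(U \right)} = 3 - U^{2}$
$-386478 + E{\left(\left(-34 + 206\right) \left(162 + 10 \cdot 1\right) \right)} = -386478 + \left(3 - \left(\left(-34 + 206\right) \left(162 + 10 \cdot 1\right)\right)^{2}\right) = -386478 + \left(3 - \left(172 \left(162 + 10\right)\right)^{2}\right) = -386478 + \left(3 - \left(172 \cdot 172\right)^{2}\right) = -386478 + \left(3 - 29584^{2}\right) = -386478 + \left(3 - 875213056\right) = -386478 - 875213053 = -875599531$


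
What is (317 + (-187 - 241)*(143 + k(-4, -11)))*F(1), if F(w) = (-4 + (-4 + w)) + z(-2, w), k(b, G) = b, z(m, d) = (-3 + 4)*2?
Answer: 295875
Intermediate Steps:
z(m, d) = 2 (z(m, d) = 1*2 = 2)
F(w) = -6 + w (F(w) = (-4 + (-4 + w)) + 2 = (-8 + w) + 2 = -6 + w)
(317 + (-187 - 241)*(143 + k(-4, -11)))*F(1) = (317 + (-187 - 241)*(143 - 4))*(-6 + 1) = (317 - 428*139)*(-5) = (317 - 59492)*(-5) = -59175*(-5) = 295875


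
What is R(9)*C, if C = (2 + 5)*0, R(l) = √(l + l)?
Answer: 0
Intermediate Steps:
R(l) = √2*√l (R(l) = √(2*l) = √2*√l)
C = 0 (C = 7*0 = 0)
R(9)*C = (√2*√9)*0 = (√2*3)*0 = (3*√2)*0 = 0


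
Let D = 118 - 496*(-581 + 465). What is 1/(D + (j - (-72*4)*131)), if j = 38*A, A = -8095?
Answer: -1/212228 ≈ -4.7119e-6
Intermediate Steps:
j = -307610 (j = 38*(-8095) = -307610)
D = 57654 (D = 118 - 496*(-116) = 118 + 57536 = 57654)
1/(D + (j - (-72*4)*131)) = 1/(57654 + (-307610 - (-72*4)*131)) = 1/(57654 + (-307610 - (-288)*131)) = 1/(57654 + (-307610 - 1*(-37728))) = 1/(57654 + (-307610 + 37728)) = 1/(57654 - 269882) = 1/(-212228) = -1/212228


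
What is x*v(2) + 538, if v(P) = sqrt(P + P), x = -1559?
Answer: -2580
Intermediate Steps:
v(P) = sqrt(2)*sqrt(P) (v(P) = sqrt(2*P) = sqrt(2)*sqrt(P))
x*v(2) + 538 = -1559*sqrt(2)*sqrt(2) + 538 = -1559*2 + 538 = -3118 + 538 = -2580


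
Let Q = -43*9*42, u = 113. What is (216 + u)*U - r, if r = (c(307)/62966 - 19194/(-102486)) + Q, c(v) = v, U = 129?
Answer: 3322503766151/56606434 ≈ 58695.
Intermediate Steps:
Q = -16254 (Q = -387*42 = -16254)
r = -920070100757/56606434 (r = (307/62966 - 19194/(-102486)) - 16254 = (307*(1/62966) - 19194*(-1/102486)) - 16254 = (307/62966 + 3199/17081) - 16254 = 10877479/56606434 - 16254 = -920070100757/56606434 ≈ -16254.)
(216 + u)*U - r = (216 + 113)*129 - 1*(-920070100757/56606434) = 329*129 + 920070100757/56606434 = 42441 + 920070100757/56606434 = 3322503766151/56606434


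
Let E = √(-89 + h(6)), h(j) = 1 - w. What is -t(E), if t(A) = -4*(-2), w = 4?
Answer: -8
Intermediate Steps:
h(j) = -3 (h(j) = 1 - 1*4 = 1 - 4 = -3)
E = 2*I*√23 (E = √(-89 - 3) = √(-92) = 2*I*√23 ≈ 9.5917*I)
t(A) = 8
-t(E) = -1*8 = -8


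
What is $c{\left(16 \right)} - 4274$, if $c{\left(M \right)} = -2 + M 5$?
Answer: $-4196$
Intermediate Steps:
$c{\left(M \right)} = -2 + 5 M$
$c{\left(16 \right)} - 4274 = \left(-2 + 5 \cdot 16\right) - 4274 = \left(-2 + 80\right) - 4274 = 78 - 4274 = -4196$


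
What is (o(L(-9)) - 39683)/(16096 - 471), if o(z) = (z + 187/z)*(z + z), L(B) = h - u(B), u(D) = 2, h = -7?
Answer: -39147/15625 ≈ -2.5054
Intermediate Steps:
L(B) = -9 (L(B) = -7 - 1*2 = -7 - 2 = -9)
o(z) = 2*z*(z + 187/z) (o(z) = (z + 187/z)*(2*z) = 2*z*(z + 187/z))
(o(L(-9)) - 39683)/(16096 - 471) = ((374 + 2*(-9)**2) - 39683)/(16096 - 471) = ((374 + 2*81) - 39683)/15625 = ((374 + 162) - 39683)*(1/15625) = (536 - 39683)*(1/15625) = -39147*1/15625 = -39147/15625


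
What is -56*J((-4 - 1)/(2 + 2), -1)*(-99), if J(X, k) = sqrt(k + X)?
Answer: 8316*I ≈ 8316.0*I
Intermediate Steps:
J(X, k) = sqrt(X + k)
-56*J((-4 - 1)/(2 + 2), -1)*(-99) = -56*sqrt((-4 - 1)/(2 + 2) - 1)*(-99) = -56*sqrt(-5/4 - 1)*(-99) = -84*I*(-99) = 8316*I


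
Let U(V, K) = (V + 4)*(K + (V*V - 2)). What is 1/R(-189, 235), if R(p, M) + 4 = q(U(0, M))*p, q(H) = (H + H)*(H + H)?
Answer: -1/656679748 ≈ -1.5228e-9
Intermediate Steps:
U(V, K) = (4 + V)*(-2 + K + V²) (U(V, K) = (4 + V)*(K + (V² - 2)) = (4 + V)*(K + (-2 + V²)) = (4 + V)*(-2 + K + V²))
q(H) = 4*H² (q(H) = (2*H)*(2*H) = 4*H²)
R(p, M) = -4 + 4*p*(-8 + 4*M)² (R(p, M) = -4 + (4*(-8 + 0³ - 2*0 + 4*M + 4*0² + M*0)²)*p = -4 + (4*(-8 + 0 + 0 + 4*M + 4*0 + 0)²)*p = -4 + (4*(-8 + 0 + 0 + 4*M + 0 + 0)²)*p = -4 + (4*(-8 + 4*M)²)*p = -4 + 4*p*(-8 + 4*M)²)
1/R(-189, 235) = 1/(-4 + 64*(-189)*(-2 + 235)²) = 1/(-4 + 64*(-189)*233²) = 1/(-4 + 64*(-189)*54289) = 1/(-4 - 656679744) = 1/(-656679748) = -1/656679748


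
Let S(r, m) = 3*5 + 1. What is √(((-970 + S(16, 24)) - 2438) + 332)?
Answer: 6*I*√85 ≈ 55.317*I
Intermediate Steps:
S(r, m) = 16 (S(r, m) = 15 + 1 = 16)
√(((-970 + S(16, 24)) - 2438) + 332) = √(((-970 + 16) - 2438) + 332) = √((-954 - 2438) + 332) = √(-3392 + 332) = √(-3060) = 6*I*√85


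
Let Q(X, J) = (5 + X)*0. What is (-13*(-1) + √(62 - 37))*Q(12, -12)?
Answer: 0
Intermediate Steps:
Q(X, J) = 0
(-13*(-1) + √(62 - 37))*Q(12, -12) = (-13*(-1) + √(62 - 37))*0 = (13 + √25)*0 = (13 + 5)*0 = 18*0 = 0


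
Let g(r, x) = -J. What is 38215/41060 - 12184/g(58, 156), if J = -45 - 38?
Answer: -99420639/681596 ≈ -145.86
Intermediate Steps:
J = -83
g(r, x) = 83 (g(r, x) = -1*(-83) = 83)
38215/41060 - 12184/g(58, 156) = 38215/41060 - 12184/83 = 38215*(1/41060) - 12184*1/83 = 7643/8212 - 12184/83 = -99420639/681596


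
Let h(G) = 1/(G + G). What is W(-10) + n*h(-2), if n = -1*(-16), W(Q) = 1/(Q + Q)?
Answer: -81/20 ≈ -4.0500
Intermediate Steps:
W(Q) = 1/(2*Q)
h(G) = 1/(2*G)
n = 16
W(-10) + n*h(-2) = (½)/(-10) + 16*((½)/(-2)) = (½)*(-⅒) + 16*((½)*(-½)) = -1/20 + 16*(-¼) = -1/20 - 4 = -81/20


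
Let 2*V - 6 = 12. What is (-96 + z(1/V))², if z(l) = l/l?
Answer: 9025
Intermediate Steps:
V = 9 (V = 3 + (½)*12 = 3 + 6 = 9)
z(l) = 1
(-96 + z(1/V))² = (-96 + 1)² = (-95)² = 9025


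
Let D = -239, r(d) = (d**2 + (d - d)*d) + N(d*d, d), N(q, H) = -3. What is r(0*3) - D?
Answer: 236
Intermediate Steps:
r(d) = -3 + d**2 (r(d) = (d**2 + (d - d)*d) - 3 = (d**2 + 0*d) - 3 = (d**2 + 0) - 3 = d**2 - 3 = -3 + d**2)
r(0*3) - D = (-3 + (0*3)**2) - 1*(-239) = (-3 + 0**2) + 239 = (-3 + 0) + 239 = -3 + 239 = 236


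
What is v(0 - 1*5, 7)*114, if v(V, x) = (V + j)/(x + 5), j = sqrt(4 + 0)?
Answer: -57/2 ≈ -28.500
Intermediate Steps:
j = 2 (j = sqrt(4) = 2)
v(V, x) = (2 + V)/(5 + x) (v(V, x) = (V + 2)/(x + 5) = (2 + V)/(5 + x))
v(0 - 1*5, 7)*114 = ((2 + (0 - 1*5))/(5 + 7))*114 = ((2 + (0 - 5))/12)*114 = ((2 - 5)/12)*114 = ((1/12)*(-3))*114 = -1/4*114 = -57/2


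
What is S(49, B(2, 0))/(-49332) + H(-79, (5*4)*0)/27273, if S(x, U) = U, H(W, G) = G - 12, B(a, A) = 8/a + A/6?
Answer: -58423/112119303 ≈ -0.00052108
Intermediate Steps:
B(a, A) = 8/a + A/6 (B(a, A) = 8/a + A*(1/6) = 8/a + A/6)
H(W, G) = -12 + G
S(49, B(2, 0))/(-49332) + H(-79, (5*4)*0)/27273 = (8/2 + (1/6)*0)/(-49332) + (-12 + (5*4)*0)/27273 = (8*(1/2) + 0)*(-1/49332) + (-12 + 20*0)*(1/27273) = (4 + 0)*(-1/49332) + (-12 + 0)*(1/27273) = 4*(-1/49332) - 12*1/27273 = -1/12333 - 4/9091 = -58423/112119303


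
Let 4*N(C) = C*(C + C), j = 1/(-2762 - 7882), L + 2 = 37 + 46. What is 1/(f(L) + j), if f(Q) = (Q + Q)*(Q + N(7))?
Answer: 10644/181916603 ≈ 5.8510e-5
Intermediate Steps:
L = 81 (L = -2 + (37 + 46) = -2 + 83 = 81)
j = -1/10644 (j = 1/(-10644) = -1/10644 ≈ -9.3950e-5)
N(C) = C²/2 (N(C) = (C*(C + C))/4 = (C*(2*C))/4 = (2*C²)/4 = C²/2)
f(Q) = 2*Q*(49/2 + Q) (f(Q) = (Q + Q)*(Q + (½)*7²) = (2*Q)*(Q + (½)*49) = (2*Q)*(Q + 49/2) = (2*Q)*(49/2 + Q) = 2*Q*(49/2 + Q))
1/(f(L) + j) = 1/(81*(49 + 2*81) - 1/10644) = 1/(81*(49 + 162) - 1/10644) = 1/(81*211 - 1/10644) = 1/(17091 - 1/10644) = 1/(181916603/10644) = 10644/181916603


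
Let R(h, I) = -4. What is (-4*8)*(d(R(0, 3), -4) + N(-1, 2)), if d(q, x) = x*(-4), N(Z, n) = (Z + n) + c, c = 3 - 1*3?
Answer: -544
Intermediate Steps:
c = 0 (c = 3 - 3 = 0)
N(Z, n) = Z + n (N(Z, n) = (Z + n) + 0 = Z + n)
d(q, x) = -4*x
(-4*8)*(d(R(0, 3), -4) + N(-1, 2)) = (-4*8)*(-4*(-4) + (-1 + 2)) = -32*(16 + 1) = -32*17 = -544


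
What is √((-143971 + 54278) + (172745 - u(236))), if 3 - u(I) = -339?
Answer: 3*√9190 ≈ 287.59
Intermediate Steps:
u(I) = 342 (u(I) = 3 - 1*(-339) = 3 + 339 = 342)
√((-143971 + 54278) + (172745 - u(236))) = √((-143971 + 54278) + (172745 - 1*342)) = √(-89693 + (172745 - 342)) = √(-89693 + 172403) = √82710 = 3*√9190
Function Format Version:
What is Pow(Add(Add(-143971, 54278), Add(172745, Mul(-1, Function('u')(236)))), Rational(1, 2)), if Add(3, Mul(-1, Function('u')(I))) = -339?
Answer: Mul(3, Pow(9190, Rational(1, 2))) ≈ 287.59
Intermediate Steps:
Function('u')(I) = 342 (Function('u')(I) = Add(3, Mul(-1, -339)) = Add(3, 339) = 342)
Pow(Add(Add(-143971, 54278), Add(172745, Mul(-1, Function('u')(236)))), Rational(1, 2)) = Pow(Add(Add(-143971, 54278), Add(172745, Mul(-1, 342))), Rational(1, 2)) = Pow(Add(-89693, Add(172745, -342)), Rational(1, 2)) = Pow(Add(-89693, 172403), Rational(1, 2)) = Pow(82710, Rational(1, 2)) = Mul(3, Pow(9190, Rational(1, 2)))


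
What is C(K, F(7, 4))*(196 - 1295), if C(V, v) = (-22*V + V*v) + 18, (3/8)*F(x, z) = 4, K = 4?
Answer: 90118/3 ≈ 30039.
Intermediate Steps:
F(x, z) = 32/3 (F(x, z) = (8/3)*4 = 32/3)
C(V, v) = 18 - 22*V + V*v
C(K, F(7, 4))*(196 - 1295) = (18 - 22*4 + 4*(32/3))*(196 - 1295) = (18 - 88 + 128/3)*(-1099) = -82/3*(-1099) = 90118/3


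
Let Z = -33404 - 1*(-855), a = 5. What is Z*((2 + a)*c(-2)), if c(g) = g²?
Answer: -911372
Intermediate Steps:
Z = -32549 (Z = -33404 + 855 = -32549)
Z*((2 + a)*c(-2)) = -32549*(2 + 5)*(-2)² = -227843*4 = -32549*28 = -911372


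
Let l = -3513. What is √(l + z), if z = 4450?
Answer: √937 ≈ 30.610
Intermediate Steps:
√(l + z) = √(-3513 + 4450) = √937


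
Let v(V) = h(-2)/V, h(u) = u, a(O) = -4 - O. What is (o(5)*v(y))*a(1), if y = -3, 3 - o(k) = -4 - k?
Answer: -40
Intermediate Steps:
o(k) = 7 + k (o(k) = 3 - (-4 - k) = 3 + (4 + k) = 7 + k)
v(V) = -2/V
(o(5)*v(y))*a(1) = ((7 + 5)*(-2/(-3)))*(-4 - 1*1) = (12*(-2*(-⅓)))*(-4 - 1) = (12*(⅔))*(-5) = 8*(-5) = -40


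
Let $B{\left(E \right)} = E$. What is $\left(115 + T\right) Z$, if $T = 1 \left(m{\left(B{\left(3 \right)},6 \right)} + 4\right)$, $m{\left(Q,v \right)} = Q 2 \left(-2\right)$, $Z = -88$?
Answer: $-9416$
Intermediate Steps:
$m{\left(Q,v \right)} = - 4 Q$ ($m{\left(Q,v \right)} = 2 Q \left(-2\right) = - 4 Q$)
$T = -8$ ($T = 1 \left(\left(-4\right) 3 + 4\right) = 1 \left(-12 + 4\right) = 1 \left(-8\right) = -8$)
$\left(115 + T\right) Z = \left(115 - 8\right) \left(-88\right) = 107 \left(-88\right) = -9416$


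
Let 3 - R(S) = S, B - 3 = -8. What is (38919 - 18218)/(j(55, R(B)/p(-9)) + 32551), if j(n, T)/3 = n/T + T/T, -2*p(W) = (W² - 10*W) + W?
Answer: 165608/247067 ≈ 0.67030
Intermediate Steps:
B = -5 (B = 3 - 8 = -5)
R(S) = 3 - S
p(W) = -W²/2 + 9*W/2 (p(W) = -((W² - 10*W) + W)/2 = -(W² - 9*W)/2 = -W²/2 + 9*W/2)
j(n, T) = 3 + 3*n/T (j(n, T) = 3*(n/T + T/T) = 3*(n/T + 1) = 3*(1 + n/T) = 3 + 3*n/T)
(38919 - 18218)/(j(55, R(B)/p(-9)) + 32551) = (38919 - 18218)/((3 + 3*55/((3 - 1*(-5))/(((½)*(-9)*(9 - 1*(-9)))))) + 32551) = 20701/((3 + 3*55/((3 + 5)/(((½)*(-9)*(9 + 9))))) + 32551) = 20701/((3 + 3*55/(8/(((½)*(-9)*18)))) + 32551) = 20701/((3 + 3*55/(8/(-81))) + 32551) = 20701/((3 + 3*55/(8*(-1/81))) + 32551) = 20701/((3 + 3*55/(-8/81)) + 32551) = 20701/((3 + 3*55*(-81/8)) + 32551) = 20701/((3 - 13365/8) + 32551) = 20701/(-13341/8 + 32551) = 20701/(247067/8) = 20701*(8/247067) = 165608/247067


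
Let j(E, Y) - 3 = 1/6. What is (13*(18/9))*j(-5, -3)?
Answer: 247/3 ≈ 82.333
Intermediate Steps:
j(E, Y) = 19/6 (j(E, Y) = 3 + 1/6 = 3 + ⅙ = 19/6)
(13*(18/9))*j(-5, -3) = (13*(18/9))*(19/6) = (13*(18*(⅑)))*(19/6) = (13*2)*(19/6) = 26*(19/6) = 247/3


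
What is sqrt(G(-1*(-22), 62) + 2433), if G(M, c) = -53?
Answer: 2*sqrt(595) ≈ 48.785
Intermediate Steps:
sqrt(G(-1*(-22), 62) + 2433) = sqrt(-53 + 2433) = sqrt(2380) = 2*sqrt(595)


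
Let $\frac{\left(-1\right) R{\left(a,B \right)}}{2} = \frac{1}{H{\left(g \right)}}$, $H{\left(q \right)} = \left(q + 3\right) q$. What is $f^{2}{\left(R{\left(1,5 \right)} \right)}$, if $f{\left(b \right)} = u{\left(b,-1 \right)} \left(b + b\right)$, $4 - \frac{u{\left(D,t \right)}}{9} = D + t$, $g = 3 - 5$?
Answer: $5184$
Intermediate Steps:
$g = -2$ ($g = 3 - 5 = -2$)
$H{\left(q \right)} = q \left(3 + q\right)$ ($H{\left(q \right)} = \left(3 + q\right) q = q \left(3 + q\right)$)
$u{\left(D,t \right)} = 36 - 9 D - 9 t$ ($u{\left(D,t \right)} = 36 - 9 \left(D + t\right) = 36 - \left(9 D + 9 t\right) = 36 - 9 D - 9 t$)
$R{\left(a,B \right)} = 1$ ($R{\left(a,B \right)} = - \frac{2}{\left(-2\right) \left(3 - 2\right)} = - \frac{2}{\left(-2\right) 1} = - \frac{2}{-2} = \left(-2\right) \left(- \frac{1}{2}\right) = 1$)
$f{\left(b \right)} = 2 b \left(45 - 9 b\right)$ ($f{\left(b \right)} = \left(36 - 9 b - -9\right) \left(b + b\right) = \left(36 - 9 b + 9\right) 2 b = \left(45 - 9 b\right) 2 b = 2 b \left(45 - 9 b\right)$)
$f^{2}{\left(R{\left(1,5 \right)} \right)} = \left(18 \cdot 1 \left(5 - 1\right)\right)^{2} = \left(18 \cdot 1 \cdot 4\right)^{2} = 72^{2} = 5184$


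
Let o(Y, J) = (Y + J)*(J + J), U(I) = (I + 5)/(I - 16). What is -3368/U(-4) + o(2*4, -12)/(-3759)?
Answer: 84402048/1253 ≈ 67360.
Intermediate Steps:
U(I) = (5 + I)/(-16 + I)
o(Y, J) = 2*J*(J + Y) (o(Y, J) = (J + Y)*(2*J) = 2*J*(J + Y))
-3368/U(-4) + o(2*4, -12)/(-3759) = -3368*(-16 - 4)/(5 - 4) + (2*(-12)*(-12 + 2*4))/(-3759) = -3368/(1/(-20)) + (2*(-12)*(-12 + 8))*(-1/3759) = -3368/((-1/20*1)) + (2*(-12)*(-4))*(-1/3759) = -3368/(-1/20) + 96*(-1/3759) = -3368*(-20) - 32/1253 = 67360 - 32/1253 = 84402048/1253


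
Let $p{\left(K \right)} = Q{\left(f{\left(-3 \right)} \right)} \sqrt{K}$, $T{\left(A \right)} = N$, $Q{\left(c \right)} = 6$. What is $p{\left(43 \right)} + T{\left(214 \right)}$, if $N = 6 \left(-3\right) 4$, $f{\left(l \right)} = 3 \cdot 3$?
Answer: $-72 + 6 \sqrt{43} \approx -32.655$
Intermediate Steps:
$f{\left(l \right)} = 9$
$N = -72$ ($N = \left(-18\right) 4 = -72$)
$T{\left(A \right)} = -72$
$p{\left(K \right)} = 6 \sqrt{K}$
$p{\left(43 \right)} + T{\left(214 \right)} = 6 \sqrt{43} - 72 = -72 + 6 \sqrt{43}$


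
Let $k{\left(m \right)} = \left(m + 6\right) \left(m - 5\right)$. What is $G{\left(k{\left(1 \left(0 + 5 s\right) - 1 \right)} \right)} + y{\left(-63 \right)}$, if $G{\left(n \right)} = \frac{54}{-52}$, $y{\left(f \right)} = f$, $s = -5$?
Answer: $- \frac{1665}{26} \approx -64.038$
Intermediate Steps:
$k{\left(m \right)} = \left(-5 + m\right) \left(6 + m\right)$ ($k{\left(m \right)} = \left(6 + m\right) \left(-5 + m\right) = \left(-5 + m\right) \left(6 + m\right)$)
$G{\left(n \right)} = - \frac{27}{26}$ ($G{\left(n \right)} = 54 \left(- \frac{1}{52}\right) = - \frac{27}{26}$)
$G{\left(k{\left(1 \left(0 + 5 s\right) - 1 \right)} \right)} + y{\left(-63 \right)} = - \frac{27}{26} - 63 = - \frac{1665}{26}$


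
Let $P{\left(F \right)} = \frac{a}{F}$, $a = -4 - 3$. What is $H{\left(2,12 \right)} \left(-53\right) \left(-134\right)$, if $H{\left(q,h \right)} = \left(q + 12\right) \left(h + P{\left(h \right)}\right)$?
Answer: $\frac{3405409}{3} \approx 1.1351 \cdot 10^{6}$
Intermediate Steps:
$a = -7$ ($a = -4 - 3 = -7$)
$P{\left(F \right)} = - \frac{7}{F}$
$H{\left(q,h \right)} = \left(12 + q\right) \left(h - \frac{7}{h}\right)$ ($H{\left(q,h \right)} = \left(q + 12\right) \left(h - \frac{7}{h}\right) = \left(12 + q\right) \left(h - \frac{7}{h}\right)$)
$H{\left(2,12 \right)} \left(-53\right) \left(-134\right) = \frac{-84 - 14 + 12^{2} \left(12 + 2\right)}{12} \left(-53\right) \left(-134\right) = \frac{-84 - 14 + 144 \cdot 14}{12} \left(-53\right) \left(-134\right) = \frac{-84 - 14 + 2016}{12} \left(-53\right) \left(-134\right) = \frac{1}{12} \cdot 1918 \left(-53\right) \left(-134\right) = \frac{959}{6} \left(-53\right) \left(-134\right) = \left(- \frac{50827}{6}\right) \left(-134\right) = \frac{3405409}{3}$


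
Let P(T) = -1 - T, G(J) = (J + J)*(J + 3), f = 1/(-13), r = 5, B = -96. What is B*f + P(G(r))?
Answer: -957/13 ≈ -73.615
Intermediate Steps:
f = -1/13 ≈ -0.076923
G(J) = 2*J*(3 + J) (G(J) = (2*J)*(3 + J) = 2*J*(3 + J))
B*f + P(G(r)) = -96*(-1/13) + (-1 - 2*5*(3 + 5)) = 96/13 + (-1 - 2*5*8) = 96/13 + (-1 - 1*80) = 96/13 + (-1 - 80) = 96/13 - 81 = -957/13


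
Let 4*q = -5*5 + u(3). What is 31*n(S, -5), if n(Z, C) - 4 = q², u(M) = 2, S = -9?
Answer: 18383/16 ≈ 1148.9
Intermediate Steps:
q = -23/4 (q = (-5*5 + 2)/4 = (-25 + 2)/4 = (¼)*(-23) = -23/4 ≈ -5.7500)
n(Z, C) = 593/16 (n(Z, C) = 4 + (-23/4)² = 4 + 529/16 = 593/16)
31*n(S, -5) = 31*(593/16) = 18383/16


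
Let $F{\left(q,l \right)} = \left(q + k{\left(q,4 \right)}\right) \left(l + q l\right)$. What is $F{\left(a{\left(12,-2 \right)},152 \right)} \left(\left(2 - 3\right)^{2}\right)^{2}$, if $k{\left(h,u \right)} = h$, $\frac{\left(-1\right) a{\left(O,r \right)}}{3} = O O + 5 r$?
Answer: $49005408$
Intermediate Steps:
$a{\left(O,r \right)} = - 15 r - 3 O^{2}$ ($a{\left(O,r \right)} = - 3 \left(O O + 5 r\right) = - 3 \left(O^{2} + 5 r\right) = - 15 r - 3 O^{2}$)
$F{\left(q,l \right)} = 2 q \left(l + l q\right)$ ($F{\left(q,l \right)} = \left(q + q\right) \left(l + q l\right) = 2 q \left(l + l q\right)$)
$F{\left(a{\left(12,-2 \right)},152 \right)} \left(\left(2 - 3\right)^{2}\right)^{2} = 2 \cdot 152 \left(\left(-15\right) \left(-2\right) - 3 \cdot 12^{2}\right) \left(1 - \left(-30 + 3 \cdot 12^{2}\right)\right) \left(\left(2 - 3\right)^{2}\right)^{2} = 2 \cdot 152 \left(30 - 432\right) \left(1 + \left(30 - 432\right)\right) \left(\left(-1\right)^{2}\right)^{2} = 2 \cdot 152 \left(30 - 432\right) \left(1 + \left(30 - 432\right)\right) 1^{2} = 2 \cdot 152 \left(-402\right) \left(1 - 402\right) 1 = 2 \cdot 152 \left(-402\right) \left(-401\right) 1 = 49005408 \cdot 1 = 49005408$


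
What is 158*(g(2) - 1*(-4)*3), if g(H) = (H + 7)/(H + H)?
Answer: 4503/2 ≈ 2251.5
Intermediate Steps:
g(H) = (7 + H)/(2*H) (g(H) = (7 + H)/((2*H)) = (7 + H)*(1/(2*H)) = (7 + H)/(2*H))
158*(g(2) - 1*(-4)*3) = 158*((1/2)*(7 + 2)/2 - 1*(-4)*3) = 158*((1/2)*(1/2)*9 + 4*3) = 158*(9/4 + 12) = 158*(57/4) = 4503/2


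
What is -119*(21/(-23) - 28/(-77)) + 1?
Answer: 16794/253 ≈ 66.379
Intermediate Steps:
-119*(21/(-23) - 28/(-77)) + 1 = -119*(21*(-1/23) - 28*(-1/77)) + 1 = -119*(-21/23 + 4/11) + 1 = -119*(-139/253) + 1 = 16541/253 + 1 = 16794/253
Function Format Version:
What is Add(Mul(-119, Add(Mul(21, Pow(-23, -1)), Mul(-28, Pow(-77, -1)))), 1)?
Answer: Rational(16794, 253) ≈ 66.379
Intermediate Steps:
Add(Mul(-119, Add(Mul(21, Pow(-23, -1)), Mul(-28, Pow(-77, -1)))), 1) = Add(Mul(-119, Add(Mul(21, Rational(-1, 23)), Mul(-28, Rational(-1, 77)))), 1) = Add(Mul(-119, Add(Rational(-21, 23), Rational(4, 11))), 1) = Add(Mul(-119, Rational(-139, 253)), 1) = Add(Rational(16541, 253), 1) = Rational(16794, 253)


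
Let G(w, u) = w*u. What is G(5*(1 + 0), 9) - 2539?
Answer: -2494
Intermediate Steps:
G(w, u) = u*w
G(5*(1 + 0), 9) - 2539 = 9*(5*(1 + 0)) - 2539 = 9*(5*1) - 2539 = 9*5 - 2539 = 45 - 2539 = -2494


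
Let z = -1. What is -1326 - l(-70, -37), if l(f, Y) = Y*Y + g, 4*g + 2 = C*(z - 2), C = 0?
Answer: -5389/2 ≈ -2694.5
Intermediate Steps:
g = -1/2 (g = -1/2 + (0*(-1 - 2))/4 = -1/2 + (0*(-3))/4 = -1/2 + (1/4)*0 = -1/2 + 0 = -1/2 ≈ -0.50000)
l(f, Y) = -1/2 + Y**2 (l(f, Y) = Y*Y - 1/2 = Y**2 - 1/2 = -1/2 + Y**2)
-1326 - l(-70, -37) = -1326 - (-1/2 + (-37)**2) = -1326 - (-1/2 + 1369) = -1326 - 1*2737/2 = -1326 - 2737/2 = -5389/2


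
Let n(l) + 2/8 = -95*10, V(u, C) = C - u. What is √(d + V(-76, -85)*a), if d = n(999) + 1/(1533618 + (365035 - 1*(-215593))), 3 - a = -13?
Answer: I*√4891337053399387/2114246 ≈ 33.079*I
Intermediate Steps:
n(l) = -3801/4 (n(l) = -¼ - 95*10 = -¼ - 950 = -3801/4)
a = 16 (a = 3 - 1*(-13) = 3 + 13 = 16)
d = -4018124521/4228492 (d = -3801/4 + 1/(1533618 + (365035 - 1*(-215593))) = -3801/4 + 1/(1533618 + (365035 + 215593)) = -3801/4 + 1/(1533618 + 580628) = -3801/4 + 1/2114246 = -4018124521/4228492 ≈ -950.25)
√(d + V(-76, -85)*a) = √(-4018124521/4228492 + (-85 - 1*(-76))*16) = √(-4018124521/4228492 + (-85 + 76)*16) = √(-4018124521/4228492 - 9*16) = √(-4018124521/4228492 - 144) = √(-4627027369/4228492) = I*√4891337053399387/2114246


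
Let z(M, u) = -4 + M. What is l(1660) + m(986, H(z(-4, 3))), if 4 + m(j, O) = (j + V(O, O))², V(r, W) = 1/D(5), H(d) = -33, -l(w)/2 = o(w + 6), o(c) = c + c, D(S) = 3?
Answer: 8695669/9 ≈ 9.6619e+5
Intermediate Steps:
o(c) = 2*c
l(w) = -24 - 4*w (l(w) = -4*(w + 6) = -4*(6 + w) = -2*(12 + 2*w) = -24 - 4*w)
V(r, W) = ⅓ (V(r, W) = 1/3 = ⅓)
m(j, O) = -4 + (⅓ + j)² (m(j, O) = -4 + (j + ⅓)² = -4 + (⅓ + j)²)
l(1660) + m(986, H(z(-4, 3))) = (-24 - 4*1660) + (-4 + (1 + 3*986)²/9) = (-24 - 6640) + (-4 + (1 + 2958)²/9) = -6664 + (-4 + (⅑)*2959²) = -6664 + (-4 + (⅑)*8755681) = -6664 + (-4 + 8755681/9) = -6664 + 8755645/9 = 8695669/9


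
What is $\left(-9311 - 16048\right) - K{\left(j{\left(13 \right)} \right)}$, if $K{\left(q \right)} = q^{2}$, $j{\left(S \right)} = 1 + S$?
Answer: $-25555$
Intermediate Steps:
$\left(-9311 - 16048\right) - K{\left(j{\left(13 \right)} \right)} = \left(-9311 - 16048\right) - \left(1 + 13\right)^{2} = \left(-9311 - 16048\right) - 14^{2} = -25359 - 196 = -25555$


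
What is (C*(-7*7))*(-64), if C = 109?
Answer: 341824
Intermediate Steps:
(C*(-7*7))*(-64) = (109*(-7*7))*(-64) = (109*(-49))*(-64) = -5341*(-64) = 341824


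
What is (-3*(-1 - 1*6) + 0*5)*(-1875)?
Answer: -39375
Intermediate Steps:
(-3*(-1 - 1*6) + 0*5)*(-1875) = (-3*(-1 - 6) + 0)*(-1875) = (-3*(-7) + 0)*(-1875) = (21 + 0)*(-1875) = 21*(-1875) = -39375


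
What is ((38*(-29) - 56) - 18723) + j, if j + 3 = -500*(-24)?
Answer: -7884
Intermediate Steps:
j = 11997 (j = -3 - 500*(-24) = -3 + 12000 = 11997)
((38*(-29) - 56) - 18723) + j = ((38*(-29) - 56) - 18723) + 11997 = ((-1102 - 56) - 18723) + 11997 = (-1158 - 18723) + 11997 = -19881 + 11997 = -7884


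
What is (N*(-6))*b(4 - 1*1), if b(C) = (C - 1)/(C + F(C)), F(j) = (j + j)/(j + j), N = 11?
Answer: -33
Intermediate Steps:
F(j) = 1 (F(j) = (2*j)/((2*j)) = (2*j)*(1/(2*j)) = 1)
b(C) = (-1 + C)/(1 + C) (b(C) = (C - 1)/(C + 1) = (-1 + C)/(1 + C))
(N*(-6))*b(4 - 1*1) = (11*(-6))*((-1 + (4 - 1*1))/(1 + (4 - 1*1))) = -66*(-1 + (4 - 1))/(1 + (4 - 1)) = -66*(-1 + 3)/(1 + 3) = -66*2/4 = -33*2/2 = -66*1/2 = -33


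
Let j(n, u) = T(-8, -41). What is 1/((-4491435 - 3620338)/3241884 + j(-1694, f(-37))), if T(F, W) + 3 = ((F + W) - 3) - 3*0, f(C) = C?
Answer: -3241884/186415393 ≈ -0.017391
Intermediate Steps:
T(F, W) = -6 + F + W (T(F, W) = -3 + (((F + W) - 3) - 3*0) = -3 + ((-3 + F + W) + 0) = -3 + (-3 + F + W) = -6 + F + W)
j(n, u) = -55 (j(n, u) = -6 - 8 - 41 = -55)
1/((-4491435 - 3620338)/3241884 + j(-1694, f(-37))) = 1/((-4491435 - 3620338)/3241884 - 55) = 1/(-8111773*1/3241884 - 55) = 1/(-8111773/3241884 - 55) = 1/(-186415393/3241884) = -3241884/186415393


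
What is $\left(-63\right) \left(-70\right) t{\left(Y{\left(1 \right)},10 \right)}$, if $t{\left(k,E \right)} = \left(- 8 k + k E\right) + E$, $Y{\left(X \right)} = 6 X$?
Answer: $97020$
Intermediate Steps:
$t{\left(k,E \right)} = E - 8 k + E k$ ($t{\left(k,E \right)} = \left(- 8 k + E k\right) + E = E - 8 k + E k$)
$\left(-63\right) \left(-70\right) t{\left(Y{\left(1 \right)},10 \right)} = \left(-63\right) \left(-70\right) \left(10 - 8 \cdot 6 \cdot 1 + 10 \cdot 6 \cdot 1\right) = 4410 \left(10 - 48 + 10 \cdot 6\right) = 4410 \left(10 - 48 + 60\right) = 4410 \cdot 22 = 97020$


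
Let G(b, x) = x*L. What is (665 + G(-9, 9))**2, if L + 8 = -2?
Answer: 330625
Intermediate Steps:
L = -10 (L = -8 - 2 = -10)
G(b, x) = -10*x (G(b, x) = x*(-10) = -10*x)
(665 + G(-9, 9))**2 = (665 - 10*9)**2 = (665 - 90)**2 = 575**2 = 330625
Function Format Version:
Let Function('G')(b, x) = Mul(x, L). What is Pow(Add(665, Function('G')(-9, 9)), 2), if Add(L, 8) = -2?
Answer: 330625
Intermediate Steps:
L = -10 (L = Add(-8, -2) = -10)
Function('G')(b, x) = Mul(-10, x) (Function('G')(b, x) = Mul(x, -10) = Mul(-10, x))
Pow(Add(665, Function('G')(-9, 9)), 2) = Pow(Add(665, Mul(-10, 9)), 2) = Pow(Add(665, -90), 2) = Pow(575, 2) = 330625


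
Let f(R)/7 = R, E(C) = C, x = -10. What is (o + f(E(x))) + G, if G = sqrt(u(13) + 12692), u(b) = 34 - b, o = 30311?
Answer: 30241 + sqrt(12713) ≈ 30354.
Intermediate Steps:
f(R) = 7*R
G = sqrt(12713) (G = sqrt((34 - 1*13) + 12692) = sqrt((34 - 13) + 12692) = sqrt(21 + 12692) = sqrt(12713) ≈ 112.75)
(o + f(E(x))) + G = (30311 + 7*(-10)) + sqrt(12713) = (30311 - 70) + sqrt(12713) = 30241 + sqrt(12713)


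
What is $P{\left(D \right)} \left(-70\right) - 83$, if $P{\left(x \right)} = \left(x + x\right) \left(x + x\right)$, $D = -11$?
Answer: $-33963$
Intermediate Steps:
$P{\left(x \right)} = 4 x^{2}$ ($P{\left(x \right)} = 2 x 2 x = 4 x^{2}$)
$P{\left(D \right)} \left(-70\right) - 83 = 4 \left(-11\right)^{2} \left(-70\right) - 83 = 4 \cdot 121 \left(-70\right) - 83 = 484 \left(-70\right) - 83 = -33880 - 83 = -33963$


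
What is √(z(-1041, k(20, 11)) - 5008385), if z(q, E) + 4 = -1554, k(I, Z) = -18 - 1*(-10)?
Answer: I*√5009943 ≈ 2238.3*I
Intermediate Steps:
k(I, Z) = -8 (k(I, Z) = -18 + 10 = -8)
z(q, E) = -1558 (z(q, E) = -4 - 1554 = -1558)
√(z(-1041, k(20, 11)) - 5008385) = √(-1558 - 5008385) = √(-5009943) = I*√5009943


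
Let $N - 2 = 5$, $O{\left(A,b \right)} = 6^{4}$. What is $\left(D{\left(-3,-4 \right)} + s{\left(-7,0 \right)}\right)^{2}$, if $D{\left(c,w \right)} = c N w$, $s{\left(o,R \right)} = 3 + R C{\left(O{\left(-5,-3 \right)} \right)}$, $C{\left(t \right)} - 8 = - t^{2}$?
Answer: $7569$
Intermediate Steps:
$O{\left(A,b \right)} = 1296$
$C{\left(t \right)} = 8 - t^{2}$
$N = 7$ ($N = 2 + 5 = 7$)
$s{\left(o,R \right)} = 3 - 1679608 R$ ($s{\left(o,R \right)} = 3 + R \left(8 - 1296^{2}\right) = 3 + R \left(8 - 1679616\right) = 3 + R \left(-1679608\right) = 3 - 1679608 R$)
$D{\left(c,w \right)} = 7 c w$ ($D{\left(c,w \right)} = c 7 w = 7 c w$)
$\left(D{\left(-3,-4 \right)} + s{\left(-7,0 \right)}\right)^{2} = \left(7 \left(-3\right) \left(-4\right) + \left(3 - 0\right)\right)^{2} = \left(84 + \left(3 + 0\right)\right)^{2} = \left(84 + 3\right)^{2} = 87^{2} = 7569$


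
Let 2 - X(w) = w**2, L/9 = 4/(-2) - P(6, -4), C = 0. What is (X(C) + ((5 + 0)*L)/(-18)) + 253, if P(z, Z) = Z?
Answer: 250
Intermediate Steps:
L = 18 (L = 9*(4/(-2) - 1*(-4)) = 9*(4*(-1/2) + 4) = 9*(-2 + 4) = 9*2 = 18)
X(w) = 2 - w**2
(X(C) + ((5 + 0)*L)/(-18)) + 253 = ((2 - 1*0**2) + ((5 + 0)*18)/(-18)) + 253 = ((2 - 1*0) + (5*18)*(-1/18)) + 253 = ((2 + 0) + 90*(-1/18)) + 253 = (2 - 5) + 253 = -3 + 253 = 250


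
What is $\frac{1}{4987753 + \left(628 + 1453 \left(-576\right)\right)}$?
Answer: $\frac{1}{4151453} \approx 2.4088 \cdot 10^{-7}$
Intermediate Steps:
$\frac{1}{4987753 + \left(628 + 1453 \left(-576\right)\right)} = \frac{1}{4987753 + \left(628 - 836928\right)} = \frac{1}{4987753 - 836300} = \frac{1}{4151453}$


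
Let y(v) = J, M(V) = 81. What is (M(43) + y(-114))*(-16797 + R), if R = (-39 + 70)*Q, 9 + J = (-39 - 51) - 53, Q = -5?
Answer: 1203592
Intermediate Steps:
J = -152 (J = -9 + ((-39 - 51) - 53) = -9 + (-90 - 53) = -9 - 143 = -152)
y(v) = -152
R = -155 (R = (-39 + 70)*(-5) = 31*(-5) = -155)
(M(43) + y(-114))*(-16797 + R) = (81 - 152)*(-16797 - 155) = -71*(-16952) = 1203592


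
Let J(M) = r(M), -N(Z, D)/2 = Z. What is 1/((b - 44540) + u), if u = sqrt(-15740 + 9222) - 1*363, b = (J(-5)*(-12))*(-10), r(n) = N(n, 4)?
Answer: -43703/1909958727 - I*sqrt(6518)/1909958727 ≈ -2.2882e-5 - 4.227e-8*I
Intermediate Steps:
N(Z, D) = -2*Z
r(n) = -2*n
J(M) = -2*M
b = 1200 (b = (-2*(-5)*(-12))*(-10) = (10*(-12))*(-10) = -120*(-10) = 1200)
u = -363 + I*sqrt(6518) (u = sqrt(-6518) - 363 = I*sqrt(6518) - 363 = -363 + I*sqrt(6518) ≈ -363.0 + 80.734*I)
1/((b - 44540) + u) = 1/((1200 - 44540) + (-363 + I*sqrt(6518))) = 1/(-43340 + (-363 + I*sqrt(6518))) = 1/(-43703 + I*sqrt(6518))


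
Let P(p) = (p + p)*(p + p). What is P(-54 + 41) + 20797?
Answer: 21473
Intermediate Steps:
P(p) = 4*p² (P(p) = (2*p)*(2*p) = 4*p²)
P(-54 + 41) + 20797 = 4*(-54 + 41)² + 20797 = 4*(-13)² + 20797 = 4*169 + 20797 = 676 + 20797 = 21473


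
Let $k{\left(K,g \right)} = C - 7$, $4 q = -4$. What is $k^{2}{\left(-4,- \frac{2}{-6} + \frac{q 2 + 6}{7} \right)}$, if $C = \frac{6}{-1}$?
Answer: $169$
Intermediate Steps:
$q = -1$ ($q = \frac{1}{4} \left(-4\right) = -1$)
$C = -6$ ($C = 6 \left(-1\right) = -6$)
$k{\left(K,g \right)} = -13$ ($k{\left(K,g \right)} = -6 - 7 = -13$)
$k^{2}{\left(-4,- \frac{2}{-6} + \frac{q 2 + 6}{7} \right)} = \left(-13\right)^{2} = 169$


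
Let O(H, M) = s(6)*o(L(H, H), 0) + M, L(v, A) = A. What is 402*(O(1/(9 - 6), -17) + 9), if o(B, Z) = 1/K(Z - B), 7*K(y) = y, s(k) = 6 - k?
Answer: -3216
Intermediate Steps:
K(y) = y/7
o(B, Z) = 1/(-B/7 + Z/7) (o(B, Z) = 1/((Z - B)/7) = 1/(-B/7 + Z/7))
O(H, M) = M (O(H, M) = (6 - 1*6)*(-7/(H - 1*0)) + M = (6 - 6)*(-7/(H + 0)) + M = 0*(-7/H) + M = 0 + M = M)
402*(O(1/(9 - 6), -17) + 9) = 402*(-17 + 9) = 402*(-8) = -3216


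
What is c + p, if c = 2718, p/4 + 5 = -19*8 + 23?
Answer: 2182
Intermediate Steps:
p = -536 (p = -20 + 4*(-19*8 + 23) = -20 + 4*(-152 + 23) = -20 + 4*(-129) = -20 - 516 = -536)
c + p = 2718 - 536 = 2182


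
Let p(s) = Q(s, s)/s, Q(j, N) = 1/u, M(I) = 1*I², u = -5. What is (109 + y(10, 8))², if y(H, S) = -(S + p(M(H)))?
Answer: 2550351001/250000 ≈ 10201.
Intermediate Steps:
M(I) = I²
Q(j, N) = -⅕ (Q(j, N) = 1/(-5) = -⅕)
p(s) = -1/(5*s)
y(H, S) = -S + 1/(5*H²) (y(H, S) = -(S - 1/(5*H²)) = -S + 1/(5*H²))
(109 + y(10, 8))² = (109 + (-1*8 + (⅕)/10²))² = (109 + (-8 + (⅕)*(1/100)))² = (109 + (-8 + 1/500))² = (109 - 3999/500)² = (50501/500)² = 2550351001/250000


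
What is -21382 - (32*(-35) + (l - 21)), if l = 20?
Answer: -20261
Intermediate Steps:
-21382 - (32*(-35) + (l - 21)) = -21382 - (32*(-35) + (20 - 21)) = -21382 - (-1120 - 1) = -21382 - 1*(-1121) = -21382 + 1121 = -20261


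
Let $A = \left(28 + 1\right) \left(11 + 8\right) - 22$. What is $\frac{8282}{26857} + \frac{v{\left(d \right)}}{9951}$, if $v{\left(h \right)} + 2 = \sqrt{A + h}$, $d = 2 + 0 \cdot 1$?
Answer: $\frac{769724}{2497701} + \frac{\sqrt{59}}{3317} \approx 0.31049$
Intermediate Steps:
$d = 2$ ($d = 2 + 0 = 2$)
$A = 529$ ($A = 29 \cdot 19 - 22 = 551 - 22 = 529$)
$v{\left(h \right)} = -2 + \sqrt{529 + h}$
$\frac{8282}{26857} + \frac{v{\left(d \right)}}{9951} = \frac{8282}{26857} + \frac{-2 + \sqrt{529 + 2}}{9951} = 8282 \cdot \frac{1}{26857} + \left(-2 + \sqrt{531}\right) \frac{1}{9951} = \frac{8282}{26857} + \left(-2 + 3 \sqrt{59}\right) \frac{1}{9951} = \frac{8282}{26857} - \left(\frac{2}{9951} - \frac{\sqrt{59}}{3317}\right) = \frac{769724}{2497701} + \frac{\sqrt{59}}{3317}$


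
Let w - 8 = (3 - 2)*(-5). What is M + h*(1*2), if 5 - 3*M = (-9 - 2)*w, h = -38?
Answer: -190/3 ≈ -63.333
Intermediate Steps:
w = 3 (w = 8 + (3 - 2)*(-5) = 8 + 1*(-5) = 8 - 5 = 3)
M = 38/3 (M = 5/3 - (-9 - 2)*3/3 = 5/3 - (-11)*3/3 = 5/3 - ⅓*(-33) = 5/3 + 11 = 38/3 ≈ 12.667)
M + h*(1*2) = 38/3 - 38*2 = 38/3 - 76 = -190/3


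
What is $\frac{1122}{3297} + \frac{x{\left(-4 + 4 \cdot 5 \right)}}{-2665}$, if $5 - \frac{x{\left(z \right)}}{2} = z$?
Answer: $\frac{1020888}{2928835} \approx 0.34856$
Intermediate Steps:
$x{\left(z \right)} = 10 - 2 z$
$\frac{1122}{3297} + \frac{x{\left(-4 + 4 \cdot 5 \right)}}{-2665} = \frac{1122}{3297} + \frac{10 - 2 \left(-4 + 4 \cdot 5\right)}{-2665} = 1122 \cdot \frac{1}{3297} + \left(10 - 2 \left(-4 + 20\right)\right) \left(- \frac{1}{2665}\right) = \frac{374}{1099} + \left(10 - 32\right) \left(- \frac{1}{2665}\right) = \frac{374}{1099} - - \frac{22}{2665} = \frac{374}{1099} + \frac{22}{2665} = \frac{1020888}{2928835}$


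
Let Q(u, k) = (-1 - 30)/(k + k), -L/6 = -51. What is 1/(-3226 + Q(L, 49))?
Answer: -98/316179 ≈ -0.00030995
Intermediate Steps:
L = 306 (L = -6*(-51) = 306)
Q(u, k) = -31/(2*k) (Q(u, k) = -31*1/(2*k) = -31/(2*k))
1/(-3226 + Q(L, 49)) = 1/(-3226 - 31/2/49) = 1/(-3226 - 31/2*1/49) = 1/(-3226 - 31/98) = 1/(-316179/98) = -98/316179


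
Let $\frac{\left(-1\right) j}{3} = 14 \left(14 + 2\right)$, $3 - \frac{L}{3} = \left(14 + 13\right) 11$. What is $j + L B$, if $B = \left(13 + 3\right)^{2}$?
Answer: $-226464$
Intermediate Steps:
$B = 256$ ($B = 16^{2} = 256$)
$L = -882$ ($L = 9 - 3 \left(14 + 13\right) 11 = 9 - 3 \cdot 27 \cdot 11 = 9 - 891 = -882$)
$j = -672$ ($j = - 3 \cdot 14 \left(14 + 2\right) = - 3 \cdot 14 \cdot 16 = \left(-3\right) 224 = -672$)
$j + L B = -672 - 225792 = -226464$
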